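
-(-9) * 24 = 216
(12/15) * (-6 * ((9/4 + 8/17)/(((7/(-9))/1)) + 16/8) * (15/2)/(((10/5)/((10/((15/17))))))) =2139/7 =305.57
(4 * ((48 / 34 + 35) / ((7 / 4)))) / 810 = 4952 / 48195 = 0.10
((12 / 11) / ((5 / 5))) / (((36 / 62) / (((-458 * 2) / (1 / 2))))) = -113584 / 33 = -3441.94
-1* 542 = -542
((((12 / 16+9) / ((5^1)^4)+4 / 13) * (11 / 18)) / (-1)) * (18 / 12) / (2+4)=-115577 / 2340000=-0.05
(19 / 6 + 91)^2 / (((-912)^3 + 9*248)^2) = 319225 / 20714238625122130176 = 0.00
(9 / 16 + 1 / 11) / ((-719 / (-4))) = 115 / 31636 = 0.00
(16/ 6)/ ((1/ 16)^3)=32768/ 3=10922.67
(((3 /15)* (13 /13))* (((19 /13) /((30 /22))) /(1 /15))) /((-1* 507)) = -209 /32955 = -0.01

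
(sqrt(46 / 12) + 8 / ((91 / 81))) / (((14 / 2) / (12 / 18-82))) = -52704 / 637-122* sqrt(138) / 63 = -105.49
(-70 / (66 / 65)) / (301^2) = -325 / 427119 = -0.00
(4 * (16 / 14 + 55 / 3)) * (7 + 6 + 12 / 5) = 17996 / 15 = 1199.73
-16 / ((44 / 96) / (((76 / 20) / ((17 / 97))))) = -707712 / 935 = -756.91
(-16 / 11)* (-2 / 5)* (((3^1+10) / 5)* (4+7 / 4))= 2392 / 275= 8.70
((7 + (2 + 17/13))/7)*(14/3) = 268/39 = 6.87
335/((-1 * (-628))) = 335/628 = 0.53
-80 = -80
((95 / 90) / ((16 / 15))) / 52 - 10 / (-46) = 27145 / 114816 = 0.24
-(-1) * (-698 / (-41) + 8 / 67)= 17.14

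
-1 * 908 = -908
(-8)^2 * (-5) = -320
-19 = -19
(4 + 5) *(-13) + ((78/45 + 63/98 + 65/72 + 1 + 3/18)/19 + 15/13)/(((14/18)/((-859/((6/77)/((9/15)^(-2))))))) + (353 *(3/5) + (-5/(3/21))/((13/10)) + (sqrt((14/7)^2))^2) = -203791933343/3734640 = -54568.03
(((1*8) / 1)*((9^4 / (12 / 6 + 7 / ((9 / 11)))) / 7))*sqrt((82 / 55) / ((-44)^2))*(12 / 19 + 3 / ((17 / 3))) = 1771470*sqrt(4510) / 5198039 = 22.89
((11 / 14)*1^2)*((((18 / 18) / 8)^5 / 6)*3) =11 / 917504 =0.00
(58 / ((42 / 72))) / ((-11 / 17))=-11832 / 77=-153.66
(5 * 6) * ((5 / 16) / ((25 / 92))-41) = -1195.50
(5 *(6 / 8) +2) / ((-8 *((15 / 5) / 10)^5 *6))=-71875 / 1458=-49.30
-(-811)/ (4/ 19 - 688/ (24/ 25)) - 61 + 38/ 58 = -61.48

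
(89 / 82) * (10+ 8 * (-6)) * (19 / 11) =-32129 / 451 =-71.24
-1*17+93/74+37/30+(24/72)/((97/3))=-780586/53835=-14.50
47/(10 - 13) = -47/3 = -15.67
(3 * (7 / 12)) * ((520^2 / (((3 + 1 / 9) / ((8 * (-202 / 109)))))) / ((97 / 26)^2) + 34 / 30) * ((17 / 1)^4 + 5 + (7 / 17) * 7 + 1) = -1179703166847799574 / 87174385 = -13532681266.95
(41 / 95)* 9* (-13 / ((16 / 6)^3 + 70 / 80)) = -1036152 / 407075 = -2.55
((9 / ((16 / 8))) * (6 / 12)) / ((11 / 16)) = 36 / 11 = 3.27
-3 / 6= -1 / 2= -0.50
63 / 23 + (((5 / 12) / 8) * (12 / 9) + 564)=938635 / 1656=566.81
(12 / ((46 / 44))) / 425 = 264 / 9775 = 0.03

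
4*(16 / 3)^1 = 64 / 3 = 21.33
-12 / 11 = -1.09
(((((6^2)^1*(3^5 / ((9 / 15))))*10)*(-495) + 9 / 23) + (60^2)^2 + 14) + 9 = -59210976.61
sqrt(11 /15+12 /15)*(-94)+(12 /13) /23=12 /299 - 94*sqrt(345) /15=-116.36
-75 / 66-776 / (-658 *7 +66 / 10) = -489565 / 505934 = -0.97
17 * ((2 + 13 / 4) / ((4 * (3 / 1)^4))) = 119 / 432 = 0.28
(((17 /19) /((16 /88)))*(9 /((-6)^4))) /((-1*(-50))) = 187 /273600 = 0.00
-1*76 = -76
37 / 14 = 2.64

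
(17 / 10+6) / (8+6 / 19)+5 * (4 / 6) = 20189 / 4740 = 4.26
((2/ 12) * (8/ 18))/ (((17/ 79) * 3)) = 158/ 1377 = 0.11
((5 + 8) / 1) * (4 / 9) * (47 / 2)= 1222 / 9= 135.78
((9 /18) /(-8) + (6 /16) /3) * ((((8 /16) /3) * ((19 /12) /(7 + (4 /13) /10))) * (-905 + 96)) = -999115 /526464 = -1.90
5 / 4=1.25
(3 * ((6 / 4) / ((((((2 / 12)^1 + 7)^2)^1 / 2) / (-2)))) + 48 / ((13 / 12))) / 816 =44025 / 817258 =0.05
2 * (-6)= -12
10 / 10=1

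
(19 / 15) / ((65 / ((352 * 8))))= 54.88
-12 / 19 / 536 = -3 / 2546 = -0.00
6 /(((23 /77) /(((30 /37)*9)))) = 124740 /851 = 146.58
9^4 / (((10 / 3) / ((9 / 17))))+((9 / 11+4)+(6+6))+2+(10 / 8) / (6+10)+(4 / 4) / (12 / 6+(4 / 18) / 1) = 63513427 / 59840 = 1061.39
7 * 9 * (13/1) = 819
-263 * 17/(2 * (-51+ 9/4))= 8942/195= 45.86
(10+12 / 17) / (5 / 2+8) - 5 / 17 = 37 / 51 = 0.73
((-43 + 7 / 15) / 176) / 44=-29 / 5280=-0.01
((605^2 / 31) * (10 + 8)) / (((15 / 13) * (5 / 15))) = 552579.68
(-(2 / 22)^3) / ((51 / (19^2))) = -0.01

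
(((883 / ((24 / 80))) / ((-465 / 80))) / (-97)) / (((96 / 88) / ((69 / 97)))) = 8935960 / 2625111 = 3.40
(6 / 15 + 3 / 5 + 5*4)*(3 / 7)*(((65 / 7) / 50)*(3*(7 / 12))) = 117 / 40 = 2.92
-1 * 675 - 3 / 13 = -8778 / 13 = -675.23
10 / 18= 5 / 9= 0.56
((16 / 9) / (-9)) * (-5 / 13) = 80 / 1053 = 0.08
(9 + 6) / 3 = 5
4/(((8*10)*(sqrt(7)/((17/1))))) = 17*sqrt(7)/140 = 0.32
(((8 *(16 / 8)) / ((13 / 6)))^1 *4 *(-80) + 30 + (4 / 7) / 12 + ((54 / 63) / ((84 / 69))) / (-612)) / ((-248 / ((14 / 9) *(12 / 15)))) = 606345283 / 51793560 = 11.71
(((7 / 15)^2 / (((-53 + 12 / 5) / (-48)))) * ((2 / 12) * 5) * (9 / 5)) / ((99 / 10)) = 784 / 25047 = 0.03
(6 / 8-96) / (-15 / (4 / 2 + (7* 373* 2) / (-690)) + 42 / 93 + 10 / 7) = -52940839 / 2542324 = -20.82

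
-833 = -833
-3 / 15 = -1 / 5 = -0.20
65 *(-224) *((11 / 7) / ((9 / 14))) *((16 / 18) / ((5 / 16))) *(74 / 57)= -606814208 / 4617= -131430.41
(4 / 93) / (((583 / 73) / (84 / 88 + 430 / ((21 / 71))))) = 98126746 / 12524589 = 7.83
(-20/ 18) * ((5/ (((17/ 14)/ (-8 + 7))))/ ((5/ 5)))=700/ 153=4.58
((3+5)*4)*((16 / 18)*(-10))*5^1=-12800 / 9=-1422.22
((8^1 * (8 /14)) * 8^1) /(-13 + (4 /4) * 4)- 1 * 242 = -15502 /63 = -246.06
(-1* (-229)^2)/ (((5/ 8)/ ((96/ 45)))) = -13424896/ 75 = -178998.61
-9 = -9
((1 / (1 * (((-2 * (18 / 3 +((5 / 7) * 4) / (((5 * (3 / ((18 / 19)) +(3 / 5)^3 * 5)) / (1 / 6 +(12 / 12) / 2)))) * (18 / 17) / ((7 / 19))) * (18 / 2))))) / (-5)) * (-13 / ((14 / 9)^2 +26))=-6898073 / 23753233040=-0.00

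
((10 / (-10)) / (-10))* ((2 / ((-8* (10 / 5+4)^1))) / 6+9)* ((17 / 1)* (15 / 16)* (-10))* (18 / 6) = -429.98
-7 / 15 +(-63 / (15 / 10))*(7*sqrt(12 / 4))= -294*sqrt(3)- 7 / 15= -509.69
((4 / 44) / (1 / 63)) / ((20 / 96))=1512 / 55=27.49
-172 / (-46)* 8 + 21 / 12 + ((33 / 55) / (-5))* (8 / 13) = 944517 / 29900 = 31.59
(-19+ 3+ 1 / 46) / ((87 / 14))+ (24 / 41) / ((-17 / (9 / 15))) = -6024799 / 2324495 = -2.59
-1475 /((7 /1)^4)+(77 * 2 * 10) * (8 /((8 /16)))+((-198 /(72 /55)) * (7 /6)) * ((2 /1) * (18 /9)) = 344786755 /14406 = 23933.55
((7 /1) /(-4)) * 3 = -21 /4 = -5.25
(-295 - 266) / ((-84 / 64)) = 2992 / 7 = 427.43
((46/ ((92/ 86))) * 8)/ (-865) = -344/ 865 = -0.40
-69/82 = -0.84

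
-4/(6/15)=-10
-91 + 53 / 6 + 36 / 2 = -64.17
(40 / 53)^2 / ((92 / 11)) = 4400 / 64607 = 0.07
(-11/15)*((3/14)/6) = -11/420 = -0.03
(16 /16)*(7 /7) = 1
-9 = -9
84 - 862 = -778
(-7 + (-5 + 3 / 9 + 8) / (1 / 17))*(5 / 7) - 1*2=33.48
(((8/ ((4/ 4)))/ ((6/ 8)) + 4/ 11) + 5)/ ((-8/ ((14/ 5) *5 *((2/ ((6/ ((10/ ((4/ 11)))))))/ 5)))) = -3703/ 72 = -51.43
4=4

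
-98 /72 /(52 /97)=-4753 /1872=-2.54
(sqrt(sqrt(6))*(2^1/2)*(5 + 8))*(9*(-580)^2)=39358800*6^(1/4)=61599850.97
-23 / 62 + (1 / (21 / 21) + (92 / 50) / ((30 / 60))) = 6679 / 1550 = 4.31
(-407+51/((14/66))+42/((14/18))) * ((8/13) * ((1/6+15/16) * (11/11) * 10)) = -208820/273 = -764.91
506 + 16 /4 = 510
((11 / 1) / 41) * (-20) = -220 / 41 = -5.37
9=9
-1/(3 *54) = -1/162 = -0.01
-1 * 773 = -773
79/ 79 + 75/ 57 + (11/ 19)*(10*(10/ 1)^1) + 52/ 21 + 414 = 190198/ 399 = 476.69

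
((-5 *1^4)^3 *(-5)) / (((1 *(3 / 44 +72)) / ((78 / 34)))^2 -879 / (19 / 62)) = -3885310000 / 11696059373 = -0.33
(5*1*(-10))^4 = 6250000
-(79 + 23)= -102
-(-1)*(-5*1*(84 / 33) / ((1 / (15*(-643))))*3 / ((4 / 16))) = 16203600 / 11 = 1473054.55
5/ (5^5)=1/ 625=0.00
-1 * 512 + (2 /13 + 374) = -1792 /13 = -137.85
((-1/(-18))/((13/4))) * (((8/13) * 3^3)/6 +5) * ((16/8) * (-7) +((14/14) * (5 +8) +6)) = 1010/1521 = 0.66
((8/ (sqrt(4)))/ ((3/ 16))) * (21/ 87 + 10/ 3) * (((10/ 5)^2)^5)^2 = 20870856704/ 261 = 79964968.21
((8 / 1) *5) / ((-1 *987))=-40 / 987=-0.04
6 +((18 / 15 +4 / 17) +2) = 802 / 85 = 9.44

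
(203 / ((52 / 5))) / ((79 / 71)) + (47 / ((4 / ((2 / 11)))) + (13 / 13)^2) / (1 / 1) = 20.68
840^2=705600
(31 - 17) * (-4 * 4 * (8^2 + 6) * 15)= -235200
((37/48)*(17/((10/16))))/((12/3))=629/120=5.24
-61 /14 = -4.36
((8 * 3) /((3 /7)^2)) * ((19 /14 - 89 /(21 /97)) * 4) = -1927408 /9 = -214156.44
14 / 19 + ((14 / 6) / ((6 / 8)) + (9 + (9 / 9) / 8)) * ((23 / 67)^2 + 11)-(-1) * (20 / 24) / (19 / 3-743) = 30937347161 / 226191732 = 136.77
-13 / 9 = -1.44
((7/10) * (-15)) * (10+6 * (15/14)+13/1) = -309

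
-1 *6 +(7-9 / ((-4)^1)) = 13 / 4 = 3.25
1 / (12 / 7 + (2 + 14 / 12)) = 0.20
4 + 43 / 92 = 4.47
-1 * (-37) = 37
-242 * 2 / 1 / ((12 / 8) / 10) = -9680 / 3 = -3226.67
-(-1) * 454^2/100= 51529/25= 2061.16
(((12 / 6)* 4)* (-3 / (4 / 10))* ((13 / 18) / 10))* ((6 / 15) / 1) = -26 / 15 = -1.73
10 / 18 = 0.56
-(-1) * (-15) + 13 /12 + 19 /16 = -611 /48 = -12.73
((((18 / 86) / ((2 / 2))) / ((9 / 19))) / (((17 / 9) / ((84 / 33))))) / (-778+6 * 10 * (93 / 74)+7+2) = -177156 / 206356183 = -0.00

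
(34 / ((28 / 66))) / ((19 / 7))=29.53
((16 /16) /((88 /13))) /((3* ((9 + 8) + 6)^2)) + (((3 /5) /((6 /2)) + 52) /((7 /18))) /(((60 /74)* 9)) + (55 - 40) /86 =18.57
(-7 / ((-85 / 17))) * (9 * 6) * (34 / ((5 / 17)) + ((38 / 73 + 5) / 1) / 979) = 15615157698 / 1786675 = 8739.79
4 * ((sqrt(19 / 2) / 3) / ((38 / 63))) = 21 * sqrt(38) / 19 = 6.81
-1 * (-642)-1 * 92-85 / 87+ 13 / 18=286967 / 522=549.75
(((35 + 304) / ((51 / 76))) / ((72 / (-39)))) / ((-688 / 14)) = 195377 / 35088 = 5.57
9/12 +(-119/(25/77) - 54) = -41977/100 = -419.77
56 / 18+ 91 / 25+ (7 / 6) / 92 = 280021 / 41400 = 6.76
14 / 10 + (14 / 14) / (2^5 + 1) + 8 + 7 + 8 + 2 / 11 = 4061 / 165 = 24.61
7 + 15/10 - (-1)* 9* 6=125/2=62.50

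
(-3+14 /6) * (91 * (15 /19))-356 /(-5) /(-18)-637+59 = -538522 /855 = -629.85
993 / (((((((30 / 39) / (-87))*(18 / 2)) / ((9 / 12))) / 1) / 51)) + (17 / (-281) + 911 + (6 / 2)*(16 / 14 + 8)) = -37480941637 / 78680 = -476371.91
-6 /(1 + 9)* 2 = -6 /5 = -1.20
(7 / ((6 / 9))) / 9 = 7 / 6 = 1.17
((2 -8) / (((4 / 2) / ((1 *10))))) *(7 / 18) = -35 / 3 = -11.67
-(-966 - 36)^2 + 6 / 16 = -8032029 / 8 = -1004003.62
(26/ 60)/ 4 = 13/ 120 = 0.11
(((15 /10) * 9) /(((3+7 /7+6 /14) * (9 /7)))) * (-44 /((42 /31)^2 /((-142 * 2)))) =48422 /3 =16140.67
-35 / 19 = -1.84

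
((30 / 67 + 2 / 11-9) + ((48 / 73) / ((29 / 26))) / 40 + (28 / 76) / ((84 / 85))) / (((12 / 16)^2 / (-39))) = 738339174508 / 1333995795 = 553.48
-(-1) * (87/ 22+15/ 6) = 71/ 11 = 6.45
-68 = -68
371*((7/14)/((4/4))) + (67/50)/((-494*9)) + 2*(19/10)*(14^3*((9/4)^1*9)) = 46980059423/222300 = 211336.30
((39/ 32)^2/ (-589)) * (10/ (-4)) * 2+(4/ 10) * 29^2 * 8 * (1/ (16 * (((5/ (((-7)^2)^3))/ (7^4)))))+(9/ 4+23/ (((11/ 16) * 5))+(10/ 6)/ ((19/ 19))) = 4728306140178786637/ 497587200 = 9502467386.98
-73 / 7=-10.43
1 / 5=0.20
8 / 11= 0.73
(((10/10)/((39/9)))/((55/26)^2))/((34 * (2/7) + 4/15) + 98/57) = 31122/7060955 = 0.00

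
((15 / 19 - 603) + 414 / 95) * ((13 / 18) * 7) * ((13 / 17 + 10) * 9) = -472911894 / 1615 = -292824.70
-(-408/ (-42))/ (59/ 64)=-4352/ 413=-10.54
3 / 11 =0.27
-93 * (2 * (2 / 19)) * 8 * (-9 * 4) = 107136 / 19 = 5638.74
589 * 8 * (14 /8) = 8246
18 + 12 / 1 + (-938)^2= 879874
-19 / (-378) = 19 / 378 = 0.05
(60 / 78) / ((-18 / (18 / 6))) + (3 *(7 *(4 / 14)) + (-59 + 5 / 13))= -2057 / 39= -52.74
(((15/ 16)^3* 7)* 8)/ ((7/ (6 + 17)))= 77625/ 512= 151.61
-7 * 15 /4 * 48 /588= -15 /7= -2.14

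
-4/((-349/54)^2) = -11664/121801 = -0.10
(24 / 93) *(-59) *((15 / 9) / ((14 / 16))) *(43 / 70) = -17.82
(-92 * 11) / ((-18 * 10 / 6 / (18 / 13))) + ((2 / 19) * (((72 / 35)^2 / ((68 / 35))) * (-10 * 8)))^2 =127315640316 / 332287865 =383.15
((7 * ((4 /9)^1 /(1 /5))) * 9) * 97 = 13580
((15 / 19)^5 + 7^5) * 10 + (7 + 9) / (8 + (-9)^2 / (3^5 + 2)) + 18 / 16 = 168076.11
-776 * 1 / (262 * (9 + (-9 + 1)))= -388 / 131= -2.96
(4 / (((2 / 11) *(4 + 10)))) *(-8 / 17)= -88 / 119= -0.74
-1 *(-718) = 718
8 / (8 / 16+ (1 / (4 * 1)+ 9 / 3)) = 32 / 15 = 2.13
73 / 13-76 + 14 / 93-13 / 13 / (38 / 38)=-86122 / 1209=-71.23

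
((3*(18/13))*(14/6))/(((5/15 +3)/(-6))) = -1134/65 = -17.45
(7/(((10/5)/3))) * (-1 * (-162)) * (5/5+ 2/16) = 15309/8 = 1913.62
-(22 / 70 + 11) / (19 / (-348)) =137808 / 665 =207.23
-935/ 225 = -187/ 45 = -4.16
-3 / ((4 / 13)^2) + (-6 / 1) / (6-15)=-1489 / 48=-31.02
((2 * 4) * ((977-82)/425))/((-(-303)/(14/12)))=0.06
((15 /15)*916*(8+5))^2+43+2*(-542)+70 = 141799493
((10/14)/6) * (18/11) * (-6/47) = -0.02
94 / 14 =47 / 7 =6.71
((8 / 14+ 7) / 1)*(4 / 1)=30.29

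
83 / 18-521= -9295 / 18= -516.39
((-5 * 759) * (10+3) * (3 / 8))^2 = 21905480025 / 64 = 342273125.39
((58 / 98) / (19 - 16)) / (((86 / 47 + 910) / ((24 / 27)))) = 1363 / 7087311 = 0.00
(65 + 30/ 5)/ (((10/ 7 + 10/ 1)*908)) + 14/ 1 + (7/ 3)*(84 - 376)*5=-739328429/ 217920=-3392.66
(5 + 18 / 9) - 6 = 1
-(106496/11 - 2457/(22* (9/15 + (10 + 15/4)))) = -4362826/451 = -9673.67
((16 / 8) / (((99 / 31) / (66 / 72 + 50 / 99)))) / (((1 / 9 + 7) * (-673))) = -17453 / 93810816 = -0.00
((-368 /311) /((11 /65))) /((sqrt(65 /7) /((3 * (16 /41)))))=-17664 * sqrt(455) /140261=-2.69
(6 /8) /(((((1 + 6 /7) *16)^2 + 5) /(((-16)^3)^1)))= -3.46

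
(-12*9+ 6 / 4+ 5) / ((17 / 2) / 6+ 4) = -1218 / 65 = -18.74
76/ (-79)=-76/ 79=-0.96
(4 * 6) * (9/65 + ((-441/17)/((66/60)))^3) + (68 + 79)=-133731254207487/425048195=-314626.10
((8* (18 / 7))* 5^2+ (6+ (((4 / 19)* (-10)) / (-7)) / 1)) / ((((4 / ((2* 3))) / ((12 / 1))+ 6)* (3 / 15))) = 6231420 / 14497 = 429.84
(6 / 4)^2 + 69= 285 / 4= 71.25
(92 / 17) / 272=23 / 1156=0.02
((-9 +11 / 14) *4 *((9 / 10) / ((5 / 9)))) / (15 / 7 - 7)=1863 / 170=10.96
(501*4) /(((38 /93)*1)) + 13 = 93433 /19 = 4917.53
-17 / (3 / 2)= -34 / 3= -11.33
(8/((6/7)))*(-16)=-448/3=-149.33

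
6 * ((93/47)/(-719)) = -558/33793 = -0.02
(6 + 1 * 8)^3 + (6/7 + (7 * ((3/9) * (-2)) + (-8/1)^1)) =57376/21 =2732.19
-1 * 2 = -2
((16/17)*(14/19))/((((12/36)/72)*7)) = 6912/323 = 21.40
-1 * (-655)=655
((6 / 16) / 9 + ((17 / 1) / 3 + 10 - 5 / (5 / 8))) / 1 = 185 / 24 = 7.71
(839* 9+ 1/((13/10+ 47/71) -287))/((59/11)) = 1407.81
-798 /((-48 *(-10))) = -133 /80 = -1.66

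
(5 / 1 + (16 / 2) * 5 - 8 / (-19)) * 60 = 51780 / 19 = 2725.26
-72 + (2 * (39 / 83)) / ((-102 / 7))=-101683 / 1411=-72.06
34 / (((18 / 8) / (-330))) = -14960 / 3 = -4986.67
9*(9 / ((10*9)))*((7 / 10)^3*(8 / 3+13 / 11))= 130683 / 110000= 1.19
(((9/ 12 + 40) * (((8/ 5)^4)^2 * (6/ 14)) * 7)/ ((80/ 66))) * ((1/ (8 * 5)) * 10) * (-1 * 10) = -4230217728/ 390625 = -10829.36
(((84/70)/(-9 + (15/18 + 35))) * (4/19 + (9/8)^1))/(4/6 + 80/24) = 261/17480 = 0.01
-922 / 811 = -1.14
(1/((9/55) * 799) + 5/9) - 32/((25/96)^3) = -22613898798/12484375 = -1811.38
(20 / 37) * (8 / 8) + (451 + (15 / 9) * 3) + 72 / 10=85792 / 185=463.74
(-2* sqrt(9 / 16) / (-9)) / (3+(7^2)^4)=1 / 34588824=0.00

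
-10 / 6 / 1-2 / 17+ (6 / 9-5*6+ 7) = -410 / 17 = -24.12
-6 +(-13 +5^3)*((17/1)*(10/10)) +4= 1902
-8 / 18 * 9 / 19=-4 / 19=-0.21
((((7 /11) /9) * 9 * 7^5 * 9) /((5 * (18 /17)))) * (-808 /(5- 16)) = 1335559.23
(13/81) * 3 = 13/27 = 0.48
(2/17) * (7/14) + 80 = 80.06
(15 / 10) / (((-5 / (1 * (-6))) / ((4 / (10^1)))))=18 / 25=0.72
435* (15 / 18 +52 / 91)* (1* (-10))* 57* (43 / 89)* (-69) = 7234065225 / 623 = 11611661.68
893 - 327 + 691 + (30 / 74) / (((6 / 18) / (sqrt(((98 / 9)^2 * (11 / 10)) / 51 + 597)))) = sqrt(3157883535) / 1887 + 1257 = 1286.78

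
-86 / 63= -1.37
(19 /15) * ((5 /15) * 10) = 38 /9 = 4.22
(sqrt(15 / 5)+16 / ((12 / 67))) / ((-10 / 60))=-536 - 6 * sqrt(3)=-546.39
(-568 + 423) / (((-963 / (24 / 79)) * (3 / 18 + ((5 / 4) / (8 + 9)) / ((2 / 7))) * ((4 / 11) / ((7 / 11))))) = 276080 / 1462369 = 0.19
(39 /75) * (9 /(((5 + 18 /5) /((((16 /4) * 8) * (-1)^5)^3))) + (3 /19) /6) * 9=-160486.87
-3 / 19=-0.16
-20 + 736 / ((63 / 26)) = 17876 / 63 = 283.75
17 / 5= 3.40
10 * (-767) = -7670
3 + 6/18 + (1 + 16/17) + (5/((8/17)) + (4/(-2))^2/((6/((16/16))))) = 2253/136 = 16.57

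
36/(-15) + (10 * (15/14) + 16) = 851/35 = 24.31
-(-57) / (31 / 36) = 2052 / 31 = 66.19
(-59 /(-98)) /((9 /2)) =59 /441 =0.13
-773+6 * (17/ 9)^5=-12375245/ 19683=-628.73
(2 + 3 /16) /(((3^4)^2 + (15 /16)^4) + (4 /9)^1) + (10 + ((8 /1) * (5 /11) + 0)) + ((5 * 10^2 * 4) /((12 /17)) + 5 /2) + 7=729703836808231 /255456500178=2856.47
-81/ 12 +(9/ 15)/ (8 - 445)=-59007/ 8740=-6.75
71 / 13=5.46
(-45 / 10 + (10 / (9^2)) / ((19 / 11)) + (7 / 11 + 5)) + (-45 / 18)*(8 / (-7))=963425 / 237006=4.06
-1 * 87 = -87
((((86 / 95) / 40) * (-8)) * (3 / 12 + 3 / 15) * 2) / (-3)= 129 / 2375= 0.05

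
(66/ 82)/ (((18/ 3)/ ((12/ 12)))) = 11/ 82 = 0.13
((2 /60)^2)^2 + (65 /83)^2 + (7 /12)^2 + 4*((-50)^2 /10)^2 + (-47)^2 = 703677119923757 /2790045000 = 252209.95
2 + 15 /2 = 19 /2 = 9.50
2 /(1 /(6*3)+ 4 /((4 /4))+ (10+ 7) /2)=18 /113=0.16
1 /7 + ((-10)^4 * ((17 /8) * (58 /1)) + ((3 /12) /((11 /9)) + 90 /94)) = 17841688889 /14476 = 1232501.30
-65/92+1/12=-0.62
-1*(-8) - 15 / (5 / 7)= -13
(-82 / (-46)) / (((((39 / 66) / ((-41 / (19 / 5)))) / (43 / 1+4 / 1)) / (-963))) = 8369211510 / 5681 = 1473193.37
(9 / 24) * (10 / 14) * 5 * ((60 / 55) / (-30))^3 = -3 / 46585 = -0.00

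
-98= -98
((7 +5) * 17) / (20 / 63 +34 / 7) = 6426 / 163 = 39.42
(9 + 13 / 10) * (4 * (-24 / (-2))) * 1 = 2472 / 5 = 494.40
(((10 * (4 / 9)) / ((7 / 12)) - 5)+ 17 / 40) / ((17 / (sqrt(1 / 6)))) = 2557 * sqrt(6) / 85680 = 0.07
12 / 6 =2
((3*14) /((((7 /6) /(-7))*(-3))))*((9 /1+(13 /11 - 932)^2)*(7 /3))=20548289160 /121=169820571.57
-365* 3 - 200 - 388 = -1683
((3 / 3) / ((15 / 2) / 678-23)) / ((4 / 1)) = -0.01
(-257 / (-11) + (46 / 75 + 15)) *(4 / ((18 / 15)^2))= 32156 / 297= 108.27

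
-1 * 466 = -466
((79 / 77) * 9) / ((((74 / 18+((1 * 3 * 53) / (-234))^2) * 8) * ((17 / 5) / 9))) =48664395 / 72835378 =0.67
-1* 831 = -831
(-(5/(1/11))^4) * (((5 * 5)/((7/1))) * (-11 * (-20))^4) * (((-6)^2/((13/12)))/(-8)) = 28938448935000000000/91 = 318004933351648351.65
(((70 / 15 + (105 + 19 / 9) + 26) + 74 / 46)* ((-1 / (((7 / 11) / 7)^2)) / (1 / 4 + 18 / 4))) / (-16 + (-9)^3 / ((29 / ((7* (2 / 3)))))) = 202490354 / 7602489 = 26.63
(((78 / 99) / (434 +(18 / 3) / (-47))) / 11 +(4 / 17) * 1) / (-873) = -14814979 / 54928737468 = -0.00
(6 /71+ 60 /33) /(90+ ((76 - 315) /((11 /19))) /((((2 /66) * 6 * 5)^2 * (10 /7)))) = -1486000 /202792117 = -0.01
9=9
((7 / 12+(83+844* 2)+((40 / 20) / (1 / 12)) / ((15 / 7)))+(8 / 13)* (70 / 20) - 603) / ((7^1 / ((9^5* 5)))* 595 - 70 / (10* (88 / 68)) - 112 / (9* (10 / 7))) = -199605716343 / 2382239314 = -83.79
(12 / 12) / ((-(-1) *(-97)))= -1 / 97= -0.01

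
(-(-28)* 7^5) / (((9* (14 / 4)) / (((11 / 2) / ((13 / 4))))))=25282.32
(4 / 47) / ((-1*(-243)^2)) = -4 / 2775303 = -0.00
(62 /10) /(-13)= -31 /65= -0.48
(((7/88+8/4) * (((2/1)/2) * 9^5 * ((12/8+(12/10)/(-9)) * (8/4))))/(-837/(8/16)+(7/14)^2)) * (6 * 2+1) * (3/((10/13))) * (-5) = 5759580411/113300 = 50834.78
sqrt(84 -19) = sqrt(65) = 8.06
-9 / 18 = -1 / 2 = -0.50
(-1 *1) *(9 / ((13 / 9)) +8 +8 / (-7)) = -1191 / 91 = -13.09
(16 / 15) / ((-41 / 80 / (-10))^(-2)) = 1681 / 600000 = 0.00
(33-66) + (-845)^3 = -603351158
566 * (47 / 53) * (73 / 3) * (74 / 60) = 35926001 / 2385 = 15063.31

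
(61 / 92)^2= 3721 / 8464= 0.44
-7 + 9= 2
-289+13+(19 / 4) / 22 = -24269 / 88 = -275.78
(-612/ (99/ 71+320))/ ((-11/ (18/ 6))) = 130356/ 251009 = 0.52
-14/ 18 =-7/ 9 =-0.78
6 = 6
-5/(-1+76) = -1/15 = -0.07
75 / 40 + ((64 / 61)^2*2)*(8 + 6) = 973319 / 29768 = 32.70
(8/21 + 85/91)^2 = 128881/74529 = 1.73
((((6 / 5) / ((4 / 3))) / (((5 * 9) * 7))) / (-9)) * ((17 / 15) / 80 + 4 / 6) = -817 / 3780000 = -0.00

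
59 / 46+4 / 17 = 1187 / 782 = 1.52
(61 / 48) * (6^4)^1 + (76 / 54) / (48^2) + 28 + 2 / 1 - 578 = 34183315 / 31104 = 1099.00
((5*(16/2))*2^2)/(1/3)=480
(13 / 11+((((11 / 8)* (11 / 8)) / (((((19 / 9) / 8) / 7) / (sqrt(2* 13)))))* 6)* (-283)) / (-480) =-13 / 5280+2157309* sqrt(26) / 12160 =904.62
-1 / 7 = -0.14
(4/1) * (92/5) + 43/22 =8311/110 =75.55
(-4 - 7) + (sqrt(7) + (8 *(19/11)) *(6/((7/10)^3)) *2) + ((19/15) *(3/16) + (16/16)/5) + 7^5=17282.52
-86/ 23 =-3.74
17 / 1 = 17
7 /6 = 1.17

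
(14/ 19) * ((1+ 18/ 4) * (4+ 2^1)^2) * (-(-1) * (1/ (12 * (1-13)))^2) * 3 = 77/ 3648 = 0.02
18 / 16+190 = 1529 / 8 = 191.12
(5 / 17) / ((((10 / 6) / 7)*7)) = 3 / 17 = 0.18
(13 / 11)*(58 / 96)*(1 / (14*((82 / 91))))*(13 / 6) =63713 / 519552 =0.12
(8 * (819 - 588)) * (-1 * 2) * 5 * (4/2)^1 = -36960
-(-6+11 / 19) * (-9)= -927 / 19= -48.79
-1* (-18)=18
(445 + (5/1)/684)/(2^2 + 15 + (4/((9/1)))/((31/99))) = 9435935/432972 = 21.79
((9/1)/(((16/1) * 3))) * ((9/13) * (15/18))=45/416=0.11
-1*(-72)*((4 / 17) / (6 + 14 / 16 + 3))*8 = 13.72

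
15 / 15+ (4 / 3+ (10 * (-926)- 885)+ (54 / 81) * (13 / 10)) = -50709 / 5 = -10141.80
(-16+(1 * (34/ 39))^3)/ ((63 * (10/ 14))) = -181960/ 533871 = -0.34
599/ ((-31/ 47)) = -28153/ 31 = -908.16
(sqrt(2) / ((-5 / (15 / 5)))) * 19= -57 * sqrt(2) / 5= -16.12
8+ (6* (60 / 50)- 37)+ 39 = 86 / 5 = 17.20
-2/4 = -1/2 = -0.50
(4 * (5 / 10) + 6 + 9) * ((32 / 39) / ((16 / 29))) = 986 / 39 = 25.28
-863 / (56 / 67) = -57821 / 56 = -1032.52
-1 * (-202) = 202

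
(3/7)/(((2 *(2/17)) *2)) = 51/56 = 0.91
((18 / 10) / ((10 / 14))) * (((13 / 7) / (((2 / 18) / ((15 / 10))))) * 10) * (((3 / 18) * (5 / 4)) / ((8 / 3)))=3159 / 64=49.36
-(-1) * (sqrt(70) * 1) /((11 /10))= 10 * sqrt(70) /11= 7.61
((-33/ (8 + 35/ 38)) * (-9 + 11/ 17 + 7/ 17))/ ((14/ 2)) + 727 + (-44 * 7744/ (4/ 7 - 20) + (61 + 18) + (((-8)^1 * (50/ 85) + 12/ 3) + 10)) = 14520682/ 791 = 18357.37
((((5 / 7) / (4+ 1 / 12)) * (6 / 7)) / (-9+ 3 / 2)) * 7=-0.14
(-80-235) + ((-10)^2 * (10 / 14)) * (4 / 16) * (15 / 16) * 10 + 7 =-140.59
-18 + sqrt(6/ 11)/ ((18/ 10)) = -18 + 5 * sqrt(66)/ 99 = -17.59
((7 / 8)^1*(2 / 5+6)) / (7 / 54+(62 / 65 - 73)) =-2808 / 36061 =-0.08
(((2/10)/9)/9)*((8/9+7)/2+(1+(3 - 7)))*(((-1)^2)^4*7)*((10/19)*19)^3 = 11900/729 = 16.32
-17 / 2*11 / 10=-187 / 20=-9.35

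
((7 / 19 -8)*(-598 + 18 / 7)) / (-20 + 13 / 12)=-7252320 / 30191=-240.21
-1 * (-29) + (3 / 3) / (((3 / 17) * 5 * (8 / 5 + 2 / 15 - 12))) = 4449 / 154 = 28.89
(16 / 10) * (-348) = -2784 / 5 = -556.80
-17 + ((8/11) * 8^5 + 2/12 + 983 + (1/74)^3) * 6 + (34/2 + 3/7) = 2322805562279/15601124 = 148887.06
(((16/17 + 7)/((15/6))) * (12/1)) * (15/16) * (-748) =-26730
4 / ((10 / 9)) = 18 / 5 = 3.60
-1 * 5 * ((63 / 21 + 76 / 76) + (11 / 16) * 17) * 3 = -3765 / 16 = -235.31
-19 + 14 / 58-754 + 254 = -15044 / 29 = -518.76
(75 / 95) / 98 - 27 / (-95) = 2721 / 9310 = 0.29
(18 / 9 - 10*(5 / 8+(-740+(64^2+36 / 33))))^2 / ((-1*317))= -3556124.00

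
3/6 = 1/2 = 0.50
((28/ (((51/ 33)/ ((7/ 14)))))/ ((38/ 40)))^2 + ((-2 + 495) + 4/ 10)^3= 1566436599886227/ 13041125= 120115143.43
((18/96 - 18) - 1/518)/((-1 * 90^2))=0.00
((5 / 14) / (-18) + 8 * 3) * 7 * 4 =6043 / 9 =671.44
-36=-36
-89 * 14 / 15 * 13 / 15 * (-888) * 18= 28767648 / 25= 1150705.92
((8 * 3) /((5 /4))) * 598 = 57408 /5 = 11481.60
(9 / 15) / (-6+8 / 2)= -3 / 10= -0.30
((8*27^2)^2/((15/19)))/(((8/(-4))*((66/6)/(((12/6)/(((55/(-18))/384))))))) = 1488919117824/3025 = 492204667.05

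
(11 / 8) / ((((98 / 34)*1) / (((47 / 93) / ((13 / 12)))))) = 8789 / 39494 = 0.22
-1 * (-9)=9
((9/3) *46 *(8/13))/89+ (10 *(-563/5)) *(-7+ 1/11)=99023576/12727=7780.59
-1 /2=-0.50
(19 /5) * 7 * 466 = 61978 /5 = 12395.60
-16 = -16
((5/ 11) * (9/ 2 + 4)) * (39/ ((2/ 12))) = 9945/ 11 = 904.09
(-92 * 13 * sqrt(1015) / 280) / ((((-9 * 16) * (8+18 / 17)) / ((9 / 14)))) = 5083 * sqrt(1015) / 2414720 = 0.07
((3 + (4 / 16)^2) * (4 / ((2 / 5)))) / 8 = 245 / 64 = 3.83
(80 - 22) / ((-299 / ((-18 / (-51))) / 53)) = -18444 / 5083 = -3.63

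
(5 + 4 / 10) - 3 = 12 / 5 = 2.40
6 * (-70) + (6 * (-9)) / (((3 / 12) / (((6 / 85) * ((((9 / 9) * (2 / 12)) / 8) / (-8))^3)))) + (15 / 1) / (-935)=-51473940447 / 122552320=-420.02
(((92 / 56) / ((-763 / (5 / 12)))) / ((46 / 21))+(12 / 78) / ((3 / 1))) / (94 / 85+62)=2058785 / 2553864768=0.00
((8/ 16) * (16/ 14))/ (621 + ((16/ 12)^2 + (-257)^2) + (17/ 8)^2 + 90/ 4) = 2304/ 268929535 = 0.00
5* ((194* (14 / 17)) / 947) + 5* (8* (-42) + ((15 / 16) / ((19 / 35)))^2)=-2476071265465 / 1487805184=-1664.24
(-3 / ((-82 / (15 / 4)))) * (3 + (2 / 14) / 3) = 120 / 287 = 0.42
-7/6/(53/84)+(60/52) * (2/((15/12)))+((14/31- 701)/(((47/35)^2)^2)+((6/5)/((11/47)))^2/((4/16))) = -34770286647580691/315280947098975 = -110.28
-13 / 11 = -1.18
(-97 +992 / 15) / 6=-463 / 90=-5.14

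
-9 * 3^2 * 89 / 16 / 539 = -0.84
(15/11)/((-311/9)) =-135/3421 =-0.04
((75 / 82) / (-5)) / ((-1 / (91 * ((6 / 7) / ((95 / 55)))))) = 6435 / 779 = 8.26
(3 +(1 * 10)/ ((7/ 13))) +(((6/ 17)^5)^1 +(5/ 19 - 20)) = 347479316/ 188840981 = 1.84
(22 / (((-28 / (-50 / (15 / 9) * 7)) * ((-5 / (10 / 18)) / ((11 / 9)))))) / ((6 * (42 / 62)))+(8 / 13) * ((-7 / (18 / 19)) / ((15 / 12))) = -2023459 / 221130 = -9.15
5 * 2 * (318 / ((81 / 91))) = 96460 / 27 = 3572.59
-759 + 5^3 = -634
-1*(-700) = 700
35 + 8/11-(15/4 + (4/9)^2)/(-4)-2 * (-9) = 780005/14256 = 54.71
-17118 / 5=-3423.60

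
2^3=8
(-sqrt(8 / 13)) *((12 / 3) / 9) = -8 *sqrt(26) / 117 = -0.35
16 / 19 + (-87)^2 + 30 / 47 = 6760439 / 893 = 7570.48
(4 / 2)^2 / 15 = 4 / 15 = 0.27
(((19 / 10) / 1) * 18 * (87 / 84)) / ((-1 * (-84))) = 1653 / 3920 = 0.42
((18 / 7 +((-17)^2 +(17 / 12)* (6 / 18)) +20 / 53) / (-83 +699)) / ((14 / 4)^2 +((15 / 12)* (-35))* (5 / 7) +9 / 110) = -19527875 / 778227408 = -0.03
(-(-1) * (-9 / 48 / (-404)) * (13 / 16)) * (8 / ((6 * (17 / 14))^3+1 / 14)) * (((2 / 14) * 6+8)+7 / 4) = 567567 / 6860915456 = 0.00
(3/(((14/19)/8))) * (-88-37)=-28500/7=-4071.43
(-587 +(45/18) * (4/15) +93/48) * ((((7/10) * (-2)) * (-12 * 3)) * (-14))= 4123497/10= 412349.70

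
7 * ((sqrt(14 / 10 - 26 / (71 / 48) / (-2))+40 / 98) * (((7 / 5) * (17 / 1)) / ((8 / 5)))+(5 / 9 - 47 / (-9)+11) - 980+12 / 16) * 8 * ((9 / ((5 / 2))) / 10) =-482026 / 25+7497 * sqrt(1284035) / 8875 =-18323.83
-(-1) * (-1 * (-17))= 17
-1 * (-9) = 9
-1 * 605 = -605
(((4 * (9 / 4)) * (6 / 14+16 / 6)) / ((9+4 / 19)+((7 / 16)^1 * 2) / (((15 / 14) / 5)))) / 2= 22230 / 21217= 1.05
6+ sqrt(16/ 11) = 4*sqrt(11)/ 11+ 6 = 7.21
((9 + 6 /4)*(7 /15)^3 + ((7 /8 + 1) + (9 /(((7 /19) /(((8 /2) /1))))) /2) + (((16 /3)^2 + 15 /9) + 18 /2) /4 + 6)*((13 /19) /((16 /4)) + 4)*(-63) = -1349580901 /76000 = -17757.64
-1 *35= -35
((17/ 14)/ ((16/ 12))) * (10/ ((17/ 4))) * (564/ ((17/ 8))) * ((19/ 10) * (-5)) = -642960/ 119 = -5403.03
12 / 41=0.29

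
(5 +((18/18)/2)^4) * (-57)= -4617/16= -288.56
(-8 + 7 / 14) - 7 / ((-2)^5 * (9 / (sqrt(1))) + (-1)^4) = -613 / 82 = -7.48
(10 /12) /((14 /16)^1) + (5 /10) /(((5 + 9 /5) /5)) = 1885 /1428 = 1.32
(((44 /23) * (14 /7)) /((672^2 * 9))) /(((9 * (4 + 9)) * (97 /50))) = 275 /66305034432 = 0.00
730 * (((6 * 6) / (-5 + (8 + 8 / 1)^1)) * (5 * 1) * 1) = 131400 / 11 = 11945.45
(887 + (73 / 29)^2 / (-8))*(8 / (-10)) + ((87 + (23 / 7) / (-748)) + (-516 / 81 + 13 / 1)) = -365801375867 / 594469260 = -615.34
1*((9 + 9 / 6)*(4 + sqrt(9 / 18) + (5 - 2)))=21*sqrt(2) / 4 + 147 / 2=80.92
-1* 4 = -4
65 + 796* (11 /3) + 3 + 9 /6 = 2988.17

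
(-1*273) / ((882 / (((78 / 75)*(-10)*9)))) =28.97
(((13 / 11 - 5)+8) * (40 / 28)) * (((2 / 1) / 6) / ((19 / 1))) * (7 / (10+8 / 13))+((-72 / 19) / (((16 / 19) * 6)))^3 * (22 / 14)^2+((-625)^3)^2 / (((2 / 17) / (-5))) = -14942865371704101568237547 / 5898816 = -2533197402954101563.47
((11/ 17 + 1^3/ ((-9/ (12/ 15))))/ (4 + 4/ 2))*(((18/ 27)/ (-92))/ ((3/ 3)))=-0.00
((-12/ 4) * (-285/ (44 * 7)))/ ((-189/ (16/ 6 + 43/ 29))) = -34295/ 562716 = -0.06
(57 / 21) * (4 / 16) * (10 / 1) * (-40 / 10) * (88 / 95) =-25.14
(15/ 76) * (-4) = -15/ 19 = -0.79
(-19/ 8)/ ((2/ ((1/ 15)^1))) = -19/ 240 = -0.08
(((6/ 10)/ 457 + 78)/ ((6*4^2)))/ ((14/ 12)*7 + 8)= 178233/ 3546320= 0.05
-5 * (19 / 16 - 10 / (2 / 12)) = 4705 / 16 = 294.06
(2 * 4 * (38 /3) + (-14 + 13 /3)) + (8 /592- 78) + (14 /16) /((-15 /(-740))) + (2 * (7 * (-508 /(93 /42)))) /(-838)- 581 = -750186985 /1441779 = -520.32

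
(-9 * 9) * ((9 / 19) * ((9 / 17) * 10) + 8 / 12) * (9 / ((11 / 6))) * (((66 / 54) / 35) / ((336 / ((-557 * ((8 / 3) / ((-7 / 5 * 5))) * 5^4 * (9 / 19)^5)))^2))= -3905.29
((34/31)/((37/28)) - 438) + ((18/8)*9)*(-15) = -3399341/4588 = -740.92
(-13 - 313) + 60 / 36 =-973 / 3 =-324.33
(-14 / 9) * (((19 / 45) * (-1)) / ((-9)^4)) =266 / 2657205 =0.00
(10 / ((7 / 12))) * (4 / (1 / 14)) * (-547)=-525120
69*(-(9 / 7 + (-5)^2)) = -12696 / 7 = -1813.71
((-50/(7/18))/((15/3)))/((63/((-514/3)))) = 10280/147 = 69.93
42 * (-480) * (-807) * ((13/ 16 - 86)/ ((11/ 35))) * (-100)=4850739810000/ 11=440976346363.64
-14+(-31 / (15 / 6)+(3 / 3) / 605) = -15971 / 605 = -26.40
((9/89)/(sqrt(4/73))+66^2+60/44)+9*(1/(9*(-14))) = 9*sqrt(73)/178+671023/154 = 4357.72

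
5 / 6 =0.83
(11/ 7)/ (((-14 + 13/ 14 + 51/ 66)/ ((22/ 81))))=-2662/ 76707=-0.03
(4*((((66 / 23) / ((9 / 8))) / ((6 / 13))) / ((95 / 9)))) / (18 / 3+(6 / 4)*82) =4576 / 281865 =0.02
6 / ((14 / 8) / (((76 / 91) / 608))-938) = 1 / 56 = 0.02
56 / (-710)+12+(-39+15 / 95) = -181582 / 6745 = -26.92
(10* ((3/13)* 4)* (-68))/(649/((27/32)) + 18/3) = -0.81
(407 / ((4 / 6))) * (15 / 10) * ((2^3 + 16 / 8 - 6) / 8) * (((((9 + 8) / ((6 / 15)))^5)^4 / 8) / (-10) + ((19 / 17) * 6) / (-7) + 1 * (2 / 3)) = -33790326642293108364053548261587366033699669 / 15971909632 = -2115609681048632943082604000000000.00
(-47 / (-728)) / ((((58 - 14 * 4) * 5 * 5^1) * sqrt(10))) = 47 * sqrt(10) / 364000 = 0.00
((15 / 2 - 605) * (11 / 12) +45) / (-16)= 12065 / 384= 31.42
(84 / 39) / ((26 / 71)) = 994 / 169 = 5.88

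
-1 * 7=-7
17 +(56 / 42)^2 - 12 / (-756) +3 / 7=173 / 9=19.22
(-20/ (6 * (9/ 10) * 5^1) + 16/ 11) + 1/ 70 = 15137/ 20790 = 0.73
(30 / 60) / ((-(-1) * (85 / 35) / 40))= 140 / 17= 8.24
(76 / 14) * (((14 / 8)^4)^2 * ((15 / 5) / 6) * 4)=15647317 / 16384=955.04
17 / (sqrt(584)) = 17*sqrt(146) / 292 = 0.70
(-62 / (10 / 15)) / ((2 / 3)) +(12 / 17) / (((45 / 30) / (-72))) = -5895 / 34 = -173.38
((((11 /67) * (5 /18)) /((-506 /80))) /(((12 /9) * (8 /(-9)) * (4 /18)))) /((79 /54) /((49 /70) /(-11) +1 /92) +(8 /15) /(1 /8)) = -24330375 /20848078048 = -0.00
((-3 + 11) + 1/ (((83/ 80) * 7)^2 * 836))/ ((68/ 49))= 141100898/ 24476617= 5.76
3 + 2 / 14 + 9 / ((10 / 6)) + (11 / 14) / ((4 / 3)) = 2557 / 280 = 9.13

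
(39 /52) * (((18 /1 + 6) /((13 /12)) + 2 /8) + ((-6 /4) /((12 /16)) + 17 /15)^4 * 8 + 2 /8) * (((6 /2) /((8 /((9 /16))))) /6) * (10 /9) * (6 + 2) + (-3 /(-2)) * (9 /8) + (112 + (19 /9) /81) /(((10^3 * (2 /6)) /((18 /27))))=1255340423 /151632000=8.28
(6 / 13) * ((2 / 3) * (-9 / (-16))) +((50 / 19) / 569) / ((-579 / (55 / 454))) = 12788227967 / 73887952476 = 0.17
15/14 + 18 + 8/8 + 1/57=16031/798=20.09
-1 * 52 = -52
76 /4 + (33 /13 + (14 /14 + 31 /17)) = 5384 /221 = 24.36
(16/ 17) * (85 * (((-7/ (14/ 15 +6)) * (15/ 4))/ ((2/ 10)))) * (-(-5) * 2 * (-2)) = 30288.46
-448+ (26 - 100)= -522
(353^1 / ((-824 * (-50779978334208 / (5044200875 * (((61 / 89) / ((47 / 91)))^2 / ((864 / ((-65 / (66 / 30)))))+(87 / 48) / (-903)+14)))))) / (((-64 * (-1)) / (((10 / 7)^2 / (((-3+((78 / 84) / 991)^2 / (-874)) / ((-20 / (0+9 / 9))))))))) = 9520282117055912304902105086104078125 / 75505120931050016363073123435808070565888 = 0.00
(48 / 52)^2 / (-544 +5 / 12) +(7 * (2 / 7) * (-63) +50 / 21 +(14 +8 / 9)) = -7551459814 / 69450381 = -108.73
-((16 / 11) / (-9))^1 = 16 / 99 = 0.16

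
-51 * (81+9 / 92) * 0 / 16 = 0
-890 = -890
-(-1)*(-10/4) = -5/2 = -2.50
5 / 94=0.05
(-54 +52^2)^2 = 7022500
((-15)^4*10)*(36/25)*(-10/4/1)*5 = -9112500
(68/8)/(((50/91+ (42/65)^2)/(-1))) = -502775/57196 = -8.79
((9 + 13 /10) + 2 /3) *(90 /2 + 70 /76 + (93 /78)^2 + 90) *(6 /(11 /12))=1741096623 /176605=9858.71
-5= -5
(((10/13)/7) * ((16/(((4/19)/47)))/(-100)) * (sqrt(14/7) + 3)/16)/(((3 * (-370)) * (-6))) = -893/8080800-893 * sqrt(2)/24242400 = -0.00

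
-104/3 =-34.67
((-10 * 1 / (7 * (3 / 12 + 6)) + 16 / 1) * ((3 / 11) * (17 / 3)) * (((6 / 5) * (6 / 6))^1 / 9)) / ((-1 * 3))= -6256 / 5775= -1.08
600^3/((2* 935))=21600000/187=115508.02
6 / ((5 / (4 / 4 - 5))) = -24 / 5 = -4.80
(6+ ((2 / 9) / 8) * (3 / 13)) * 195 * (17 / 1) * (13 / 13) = 79645 / 4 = 19911.25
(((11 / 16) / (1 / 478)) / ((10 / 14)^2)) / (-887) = -128821 / 177400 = -0.73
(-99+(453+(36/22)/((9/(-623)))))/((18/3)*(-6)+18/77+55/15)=-55608/7415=-7.50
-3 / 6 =-1 / 2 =-0.50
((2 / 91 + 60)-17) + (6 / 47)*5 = 43.66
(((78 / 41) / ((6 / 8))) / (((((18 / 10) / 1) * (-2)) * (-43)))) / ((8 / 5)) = 325 / 31734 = 0.01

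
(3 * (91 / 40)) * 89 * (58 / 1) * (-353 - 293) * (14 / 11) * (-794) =1264945214442 / 55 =22999003898.95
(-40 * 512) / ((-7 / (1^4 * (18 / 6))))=61440 / 7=8777.14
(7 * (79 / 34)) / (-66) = -553 / 2244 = -0.25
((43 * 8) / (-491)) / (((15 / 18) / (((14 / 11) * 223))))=-6443808 / 27005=-238.62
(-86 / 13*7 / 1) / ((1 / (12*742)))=-412323.69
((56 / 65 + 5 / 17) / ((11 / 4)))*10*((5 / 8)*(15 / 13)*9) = 861975 / 31603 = 27.28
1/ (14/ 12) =6/ 7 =0.86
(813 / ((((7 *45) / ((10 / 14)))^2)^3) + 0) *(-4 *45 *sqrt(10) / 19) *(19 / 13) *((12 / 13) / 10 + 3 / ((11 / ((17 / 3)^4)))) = -5886821348 *sqrt(10) / 13674483343667765619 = -0.00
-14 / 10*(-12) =84 / 5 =16.80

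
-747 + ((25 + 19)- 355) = -1058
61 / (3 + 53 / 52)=3172 / 209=15.18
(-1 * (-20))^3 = 8000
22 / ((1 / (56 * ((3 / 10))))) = 369.60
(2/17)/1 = 2/17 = 0.12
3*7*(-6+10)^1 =84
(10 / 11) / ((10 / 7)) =7 / 11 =0.64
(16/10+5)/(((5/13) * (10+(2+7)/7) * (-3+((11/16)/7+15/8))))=-336336/227125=-1.48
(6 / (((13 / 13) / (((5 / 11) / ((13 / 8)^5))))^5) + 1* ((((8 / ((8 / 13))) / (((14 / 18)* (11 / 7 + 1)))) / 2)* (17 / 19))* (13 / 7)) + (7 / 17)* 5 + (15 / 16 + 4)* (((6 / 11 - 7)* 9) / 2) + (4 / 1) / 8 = -11137444225205741824141043616467762511881 / 82223843574945848866616082061129360736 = -135.45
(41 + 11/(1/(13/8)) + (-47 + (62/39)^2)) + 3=17.40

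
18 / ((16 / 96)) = 108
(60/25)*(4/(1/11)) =528/5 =105.60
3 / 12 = 1 / 4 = 0.25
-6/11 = -0.55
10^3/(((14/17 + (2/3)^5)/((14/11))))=28917000/21703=1332.40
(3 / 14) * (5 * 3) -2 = 1.21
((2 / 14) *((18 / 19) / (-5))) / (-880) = 9 / 292600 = 0.00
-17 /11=-1.55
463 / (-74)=-463 / 74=-6.26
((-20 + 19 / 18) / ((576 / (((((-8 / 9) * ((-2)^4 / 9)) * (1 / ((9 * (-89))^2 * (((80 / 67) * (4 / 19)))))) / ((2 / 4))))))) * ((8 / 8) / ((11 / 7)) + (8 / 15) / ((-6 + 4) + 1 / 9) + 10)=127347101 / 19083266863200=0.00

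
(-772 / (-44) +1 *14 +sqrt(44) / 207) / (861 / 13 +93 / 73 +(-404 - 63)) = -329303 / 4170331 - 1898 *sqrt(11) / 78478047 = -0.08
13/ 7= 1.86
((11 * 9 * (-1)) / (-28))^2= 9801 / 784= 12.50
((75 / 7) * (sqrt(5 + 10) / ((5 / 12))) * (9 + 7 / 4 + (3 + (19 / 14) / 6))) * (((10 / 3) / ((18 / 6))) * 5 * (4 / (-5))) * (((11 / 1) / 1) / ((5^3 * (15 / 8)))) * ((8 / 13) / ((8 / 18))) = -1652992 * sqrt(15) / 15925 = -402.01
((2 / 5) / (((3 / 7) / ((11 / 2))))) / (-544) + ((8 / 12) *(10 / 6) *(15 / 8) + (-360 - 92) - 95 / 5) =-1275479 / 2720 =-468.93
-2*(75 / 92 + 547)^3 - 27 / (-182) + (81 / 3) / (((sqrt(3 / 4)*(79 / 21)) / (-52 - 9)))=-11649496368822965 / 35430304 - 23058*sqrt(3) / 79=-328800855.91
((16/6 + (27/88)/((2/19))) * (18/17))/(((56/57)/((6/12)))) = 71991/23936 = 3.01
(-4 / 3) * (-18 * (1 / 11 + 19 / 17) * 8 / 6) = 7232 / 187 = 38.67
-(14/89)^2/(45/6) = -392/118815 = -0.00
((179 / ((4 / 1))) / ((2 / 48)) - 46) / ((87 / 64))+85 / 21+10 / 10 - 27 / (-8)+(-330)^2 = 534286187 / 4872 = 109664.65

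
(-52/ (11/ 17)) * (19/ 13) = -1292/ 11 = -117.45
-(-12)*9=108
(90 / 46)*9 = 405 / 23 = 17.61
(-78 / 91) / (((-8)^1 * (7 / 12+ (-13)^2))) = 9 / 14245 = 0.00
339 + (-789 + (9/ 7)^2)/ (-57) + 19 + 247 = 618.81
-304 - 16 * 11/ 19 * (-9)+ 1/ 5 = -220.43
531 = 531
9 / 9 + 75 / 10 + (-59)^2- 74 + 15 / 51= 116137 / 34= 3415.79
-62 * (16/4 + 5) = -558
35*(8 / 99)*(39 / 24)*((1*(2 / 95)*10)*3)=1820 / 627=2.90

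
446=446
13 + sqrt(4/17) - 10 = 2 * sqrt(17)/17 + 3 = 3.49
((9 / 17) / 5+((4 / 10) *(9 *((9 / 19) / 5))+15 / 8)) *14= 1049979 / 32300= 32.51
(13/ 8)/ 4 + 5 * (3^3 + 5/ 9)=39797/ 288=138.18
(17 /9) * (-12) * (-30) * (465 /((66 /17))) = 895900 /11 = 81445.45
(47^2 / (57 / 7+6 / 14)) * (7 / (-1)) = -108241 / 60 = -1804.02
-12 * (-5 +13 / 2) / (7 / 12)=-216 / 7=-30.86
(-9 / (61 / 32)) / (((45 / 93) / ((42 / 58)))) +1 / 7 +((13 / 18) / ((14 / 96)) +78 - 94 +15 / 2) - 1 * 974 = -365720927 / 371490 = -984.47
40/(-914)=-20/457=-0.04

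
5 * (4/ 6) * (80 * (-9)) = -2400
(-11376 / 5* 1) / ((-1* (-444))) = -948 / 185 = -5.12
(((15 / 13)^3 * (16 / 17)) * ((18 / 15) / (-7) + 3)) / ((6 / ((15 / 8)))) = 334125 / 261443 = 1.28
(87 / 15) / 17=29 / 85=0.34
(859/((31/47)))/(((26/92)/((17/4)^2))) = 268359331/3224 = 83238.01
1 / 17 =0.06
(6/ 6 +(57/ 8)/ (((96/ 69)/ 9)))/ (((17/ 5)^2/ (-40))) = -1506875/ 9248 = -162.94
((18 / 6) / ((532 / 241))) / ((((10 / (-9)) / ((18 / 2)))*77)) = -58563 / 409640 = -0.14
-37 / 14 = -2.64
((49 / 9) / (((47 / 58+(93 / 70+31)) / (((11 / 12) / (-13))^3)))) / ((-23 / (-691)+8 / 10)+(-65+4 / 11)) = 2515827816425 / 2786782145508301824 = 0.00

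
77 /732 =0.11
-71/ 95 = -0.75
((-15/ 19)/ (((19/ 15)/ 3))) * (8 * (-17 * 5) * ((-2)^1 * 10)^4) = 73440000000/ 361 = 203434903.05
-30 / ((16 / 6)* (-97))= 45 / 388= 0.12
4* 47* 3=564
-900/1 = -900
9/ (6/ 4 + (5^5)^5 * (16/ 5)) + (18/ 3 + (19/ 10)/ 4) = 494003295898437501497/ 76293945312500000120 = 6.48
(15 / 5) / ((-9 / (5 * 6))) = -10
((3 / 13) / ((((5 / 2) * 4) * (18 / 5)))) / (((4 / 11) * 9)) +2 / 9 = 1259 / 5616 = 0.22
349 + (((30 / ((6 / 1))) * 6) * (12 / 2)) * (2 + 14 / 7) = 1069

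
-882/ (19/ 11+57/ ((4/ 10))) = -19404/ 3173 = -6.12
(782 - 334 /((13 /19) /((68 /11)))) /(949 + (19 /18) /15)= -86319540 /36643607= -2.36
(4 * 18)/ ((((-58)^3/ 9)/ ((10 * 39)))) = -1.30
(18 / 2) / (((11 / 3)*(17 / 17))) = 27 / 11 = 2.45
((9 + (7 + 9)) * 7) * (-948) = -165900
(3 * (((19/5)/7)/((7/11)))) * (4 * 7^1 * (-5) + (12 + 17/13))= -1032669/3185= -324.23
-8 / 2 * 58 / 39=-232 / 39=-5.95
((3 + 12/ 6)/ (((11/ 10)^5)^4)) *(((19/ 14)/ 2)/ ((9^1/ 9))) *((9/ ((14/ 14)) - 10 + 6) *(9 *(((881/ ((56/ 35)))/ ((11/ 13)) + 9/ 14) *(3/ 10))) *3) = 4824416320312500000000000000/ 362612247268649844959339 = 13304.61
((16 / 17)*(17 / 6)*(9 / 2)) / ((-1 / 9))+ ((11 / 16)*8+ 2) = -201 / 2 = -100.50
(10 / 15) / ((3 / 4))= 8 / 9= 0.89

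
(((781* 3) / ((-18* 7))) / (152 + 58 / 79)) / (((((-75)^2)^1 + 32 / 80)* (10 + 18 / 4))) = -28045 / 18789332058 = -0.00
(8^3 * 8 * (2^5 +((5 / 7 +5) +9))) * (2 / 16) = 167424 / 7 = 23917.71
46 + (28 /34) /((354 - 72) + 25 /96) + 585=41524409 /65807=631.00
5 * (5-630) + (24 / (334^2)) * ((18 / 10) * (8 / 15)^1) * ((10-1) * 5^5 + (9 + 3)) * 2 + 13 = -3100.38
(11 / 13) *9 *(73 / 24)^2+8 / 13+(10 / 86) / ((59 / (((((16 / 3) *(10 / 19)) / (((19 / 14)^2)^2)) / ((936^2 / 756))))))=43459984391406701 / 611501687739072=71.07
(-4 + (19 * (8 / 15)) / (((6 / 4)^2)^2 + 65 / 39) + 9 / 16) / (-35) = 0.06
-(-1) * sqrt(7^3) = 7 * sqrt(7) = 18.52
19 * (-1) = -19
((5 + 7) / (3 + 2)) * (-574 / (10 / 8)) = -1102.08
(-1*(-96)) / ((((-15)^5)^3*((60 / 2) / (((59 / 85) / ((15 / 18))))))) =-0.00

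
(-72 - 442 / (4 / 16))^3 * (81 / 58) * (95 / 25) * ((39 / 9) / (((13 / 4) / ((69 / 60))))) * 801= -1177500721489920 / 29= -40603473154824.83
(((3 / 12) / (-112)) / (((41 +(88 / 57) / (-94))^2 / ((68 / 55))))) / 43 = -0.00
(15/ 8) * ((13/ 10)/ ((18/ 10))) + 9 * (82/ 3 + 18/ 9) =12737/ 48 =265.35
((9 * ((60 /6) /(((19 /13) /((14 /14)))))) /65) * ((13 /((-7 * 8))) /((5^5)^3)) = -117 /16235351562500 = -0.00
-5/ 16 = -0.31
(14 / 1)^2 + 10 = 206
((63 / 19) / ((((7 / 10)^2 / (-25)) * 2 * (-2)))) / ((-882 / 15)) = -9375 / 13034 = -0.72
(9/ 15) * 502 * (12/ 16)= 2259/ 10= 225.90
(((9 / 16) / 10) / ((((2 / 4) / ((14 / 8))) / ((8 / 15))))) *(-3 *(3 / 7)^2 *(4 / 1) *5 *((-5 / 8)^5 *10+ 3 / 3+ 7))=-9351207 / 1146880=-8.15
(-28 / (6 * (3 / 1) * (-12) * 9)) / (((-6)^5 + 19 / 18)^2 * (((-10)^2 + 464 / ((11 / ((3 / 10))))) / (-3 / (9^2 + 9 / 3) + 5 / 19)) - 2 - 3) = 46585 / 96839803497993558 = 0.00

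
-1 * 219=-219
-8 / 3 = -2.67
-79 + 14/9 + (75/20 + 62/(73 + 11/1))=-18385/252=-72.96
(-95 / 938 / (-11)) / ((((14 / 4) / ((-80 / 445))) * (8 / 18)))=-3420 / 3214057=-0.00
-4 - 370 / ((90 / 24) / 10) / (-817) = -6844 / 2451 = -2.79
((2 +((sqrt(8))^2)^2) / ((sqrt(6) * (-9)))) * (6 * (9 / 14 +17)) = -2717 * sqrt(6) / 21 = -316.92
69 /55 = 1.25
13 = 13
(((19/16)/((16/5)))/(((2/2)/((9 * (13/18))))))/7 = 1235/3584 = 0.34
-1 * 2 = -2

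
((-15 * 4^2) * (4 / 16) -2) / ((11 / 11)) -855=-917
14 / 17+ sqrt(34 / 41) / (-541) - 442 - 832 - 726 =-33986 / 17 - sqrt(1394) / 22181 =-1999.18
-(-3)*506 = 1518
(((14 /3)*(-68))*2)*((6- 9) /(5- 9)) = -476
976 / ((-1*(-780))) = 244 / 195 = 1.25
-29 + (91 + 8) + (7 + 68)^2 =5695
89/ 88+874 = 77001/ 88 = 875.01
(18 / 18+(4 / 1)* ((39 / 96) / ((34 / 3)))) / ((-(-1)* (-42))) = -311 / 11424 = -0.03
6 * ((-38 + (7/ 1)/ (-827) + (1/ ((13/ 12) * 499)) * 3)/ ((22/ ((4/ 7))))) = -349501884/ 59012239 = -5.92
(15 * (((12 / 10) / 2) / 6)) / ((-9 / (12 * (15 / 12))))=-5 / 2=-2.50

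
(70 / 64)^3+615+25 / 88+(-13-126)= 172147273 / 360448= 477.59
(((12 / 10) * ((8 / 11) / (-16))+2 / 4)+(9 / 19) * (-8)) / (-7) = 6989 / 14630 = 0.48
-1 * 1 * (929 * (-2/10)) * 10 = 1858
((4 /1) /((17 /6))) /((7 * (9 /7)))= 8 /51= 0.16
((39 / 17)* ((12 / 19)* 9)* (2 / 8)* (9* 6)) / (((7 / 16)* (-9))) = -44.71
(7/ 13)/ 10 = 7/ 130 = 0.05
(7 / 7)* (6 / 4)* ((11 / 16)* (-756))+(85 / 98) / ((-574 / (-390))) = -87644631 / 112504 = -779.04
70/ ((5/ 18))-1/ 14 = 3527/ 14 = 251.93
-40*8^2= -2560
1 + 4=5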